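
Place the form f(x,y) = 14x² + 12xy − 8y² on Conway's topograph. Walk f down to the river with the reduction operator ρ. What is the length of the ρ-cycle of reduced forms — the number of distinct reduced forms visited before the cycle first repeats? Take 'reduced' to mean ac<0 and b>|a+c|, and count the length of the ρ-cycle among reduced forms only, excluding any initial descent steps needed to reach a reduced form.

D = 592, ⌊√D⌋ = 24
river: ρ → (-8,20,6)
river: ρ → (6,16,-14)
river: ρ → (-14,12,8)
river: ρ → (8,20,-6)
river: ρ → (-6,16,14)
river: ρ → (14,12,-8)
ρ-cycle length = 6 (tail of 0 descent steps not counted)

6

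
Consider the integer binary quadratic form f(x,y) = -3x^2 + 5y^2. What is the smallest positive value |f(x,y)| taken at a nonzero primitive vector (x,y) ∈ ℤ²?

descent: ρ → (5,0,-3)
descent: ρ → (-3,6,2)  [lands on river]
river: ρ → (2,6,-3)
closes: descent 2, river 2
min |a| on river = 2

2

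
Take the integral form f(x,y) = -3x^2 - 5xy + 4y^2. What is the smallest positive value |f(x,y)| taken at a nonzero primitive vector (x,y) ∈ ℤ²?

descent: ρ → (4,5,-3)  [lands on river]
river: ρ → (-3,7,2)
river: ρ → (2,5,-6)
river: ρ → (-6,7,1)
river: ρ → (1,7,-6)
river: ρ → (-6,5,2)
river: ρ → (2,7,-3)
river: ρ → (-3,5,4)
river: ρ → (4,3,-4)
river: ρ → (-4,5,3)
river: ρ → (3,7,-2)
river: ρ → (-2,5,6)
river: ρ → (6,7,-1)
river: ρ → (-1,7,6)
river: ρ → (6,5,-2)
river: ρ → (-2,7,3)
river: ρ → (3,5,-4)
river: ρ → (-4,3,4)
closes: descent 1, river 18
min |a| on river = 1

1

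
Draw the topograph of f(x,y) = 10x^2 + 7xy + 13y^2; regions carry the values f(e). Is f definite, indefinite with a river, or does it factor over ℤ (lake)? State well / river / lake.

D = b²−4ac = 7² − 4·10·13 = -471
D < 0 ⇒ definite ⇒ every region one sign ⇒ single well

well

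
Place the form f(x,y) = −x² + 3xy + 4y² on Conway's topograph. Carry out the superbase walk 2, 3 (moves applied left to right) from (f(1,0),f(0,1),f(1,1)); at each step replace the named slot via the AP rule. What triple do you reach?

start (-1,4,6) = (f(1,0),f(0,1),f(1,1))
replace slot 2: 2·((-1)+6) − 4 = 6 → (-1,6,6)
replace slot 3: 2·((-1)+6) − 6 = 4 → (-1,6,4)

-1,6,4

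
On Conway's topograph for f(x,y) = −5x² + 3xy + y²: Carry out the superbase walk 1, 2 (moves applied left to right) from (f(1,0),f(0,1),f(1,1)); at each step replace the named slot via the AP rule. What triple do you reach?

start (-5,1,-1) = (f(1,0),f(0,1),f(1,1))
replace slot 1: 2·(1+(-1)) − (-5) = 5 → (5,1,-1)
replace slot 2: 2·(5+(-1)) − 1 = 7 → (5,7,-1)

5,7,-1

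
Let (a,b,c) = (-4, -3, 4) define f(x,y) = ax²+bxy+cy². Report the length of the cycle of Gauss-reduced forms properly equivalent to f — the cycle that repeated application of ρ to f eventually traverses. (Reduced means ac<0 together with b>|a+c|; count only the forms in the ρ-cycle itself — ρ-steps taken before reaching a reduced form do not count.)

D = 73, ⌊√D⌋ = 8
descent: ρ → (4,3,-4)  [lands on river]
river: ρ → (-4,5,3)
river: ρ → (3,7,-2)
river: ρ → (-2,5,6)
river: ρ → (6,7,-1)
river: ρ → (-1,7,6)
river: ρ → (6,5,-2)
river: ρ → (-2,7,3)
river: ρ → (3,5,-4)
river: ρ → (-4,3,4)
river: ρ → (4,5,-3)
river: ρ → (-3,7,2)
river: ρ → (2,5,-6)
river: ρ → (-6,7,1)
river: ρ → (1,7,-6)
river: ρ → (-6,5,2)
river: ρ → (2,7,-3)
river: ρ → (-3,5,4)
ρ-cycle length = 18 (tail of 1 descent step not counted)

18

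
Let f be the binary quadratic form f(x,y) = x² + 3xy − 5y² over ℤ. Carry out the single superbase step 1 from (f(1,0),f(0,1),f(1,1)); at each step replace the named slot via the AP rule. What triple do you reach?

start (1,-5,-1) = (f(1,0),f(0,1),f(1,1))
replace slot 1: 2·((-5)+(-1)) − 1 = -13 → (-13,-5,-1)

-13,-5,-1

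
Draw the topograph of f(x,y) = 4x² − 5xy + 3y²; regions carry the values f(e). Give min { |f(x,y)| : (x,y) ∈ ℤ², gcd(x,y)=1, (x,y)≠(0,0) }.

translate: b→3 (≡-5 mod 8), so (4,-5,3)→(4,3,2)
flip: (4,3,2)→(2,-3,4)
translate: b→1 (≡-3 mod 4), so (2,-3,4)→(2,1,3)
reduced (well bottom): (2,1,3) with a≤c, −a<b≤a
well minimum = a = 2

2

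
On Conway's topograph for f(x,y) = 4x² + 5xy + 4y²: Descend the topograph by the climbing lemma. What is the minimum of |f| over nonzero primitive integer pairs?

translate: b→-3 (≡5 mod 8), so (4,5,4)→(4,-3,3)
flip: (4,-3,3)→(3,3,4)
reduced (well bottom): (3,3,4) with a≤c, −a<b≤a
well minimum = a = 3

3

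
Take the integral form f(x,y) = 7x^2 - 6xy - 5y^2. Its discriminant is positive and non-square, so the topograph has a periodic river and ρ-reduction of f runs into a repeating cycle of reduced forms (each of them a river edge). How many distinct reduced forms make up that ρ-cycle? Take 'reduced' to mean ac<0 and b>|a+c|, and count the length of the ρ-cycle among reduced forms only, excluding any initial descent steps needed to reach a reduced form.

D = 176, ⌊√D⌋ = 13
descent: ρ → (-5,6,7)  [lands on river]
river: ρ → (7,8,-4)
river: ρ → (-4,8,7)
river: ρ → (7,6,-5)
river: ρ → (-5,4,8)
river: ρ → (8,12,-1)
river: ρ → (-1,12,8)
river: ρ → (8,4,-5)
ρ-cycle length = 8 (tail of 1 descent step not counted)

8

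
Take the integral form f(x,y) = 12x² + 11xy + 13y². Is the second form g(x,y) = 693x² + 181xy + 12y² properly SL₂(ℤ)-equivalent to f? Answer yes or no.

D₁ = -503, D₂ = -503
f: reduced (well bottom): (12,11,13) with a≤c, −a<b≤a
g: flip: (693,181,12)→(12,-181,693)
g: translate: b→11 (≡-181 mod 24), so (12,-181,693)→(12,11,13)
g: reduced (well bottom): (12,11,13) with a≤c, −a<b≤a
reduced forms (12, 11, 13) vs (12, 11, 13) ⇒ equivalent

yes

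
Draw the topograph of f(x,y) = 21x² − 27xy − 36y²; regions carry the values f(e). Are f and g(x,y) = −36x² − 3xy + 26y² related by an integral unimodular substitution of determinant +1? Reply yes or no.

D₁ = 3753, D₂ = 3753
river cycle of f (length 18): (-36, 27, 21), (21, 57, -6), (-6, 51, 48), (48, 45, -9), (-9, 45, 48), (48, 51, -6), (-6, 57, 21), (21, 27, -36), (-36, 45, 12), (12, 51, -24), … (8 more)
river cycle of g (length 14): (26, 55, -7), (-7, 57, 18), (18, 51, -16), (-16, 45, 27), (27, 9, -34), (-34, 59, 2), (2, 61, -4), (-4, 59, 17), (17, 43, -28), (-28, 13, 32), … (4 more)
cycles differ ⇒ inequivalent

no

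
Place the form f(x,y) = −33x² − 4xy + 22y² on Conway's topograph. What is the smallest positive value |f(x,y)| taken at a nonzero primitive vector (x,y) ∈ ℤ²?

descent: ρ → (22,48,-7)  [lands on river]
river: ρ → (-7,50,15)
river: ρ → (15,40,-22)
river: ρ → (-22,48,7)
river: ρ → (7,50,-15)
river: ρ → (-15,40,22)
closes: descent 1, river 6
min |a| on river = 7

7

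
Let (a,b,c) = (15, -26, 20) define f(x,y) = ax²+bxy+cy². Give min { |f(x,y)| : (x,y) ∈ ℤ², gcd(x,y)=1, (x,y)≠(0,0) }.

translate: b→4 (≡-26 mod 30), so (15,-26,20)→(15,4,9)
flip: (15,4,9)→(9,-4,15)
reduced (well bottom): (9,-4,15) with a≤c, −a<b≤a
well minimum = a = 9

9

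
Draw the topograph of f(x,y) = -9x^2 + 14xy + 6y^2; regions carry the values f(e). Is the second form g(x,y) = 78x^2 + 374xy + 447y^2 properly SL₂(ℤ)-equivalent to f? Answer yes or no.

D₁ = 412, D₂ = 412
river cycle of f (length 12): (6, 10, -13), (-13, 16, 3), (3, 20, -1), (-1, 20, 3), (3, 16, -13), (-13, 10, 6), (6, 14, -9), (-9, 4, 11), (11, 18, -2), (-2, 18, 11), … (2 more)
river cycle of g (length 12): (11, 4, -9), (-9, 14, 6), (6, 10, -13), (-13, 16, 3), (3, 20, -1), (-1, 20, 3), (3, 16, -13), (-13, 10, 6), (6, 14, -9), (-9, 4, 11), … (2 more)
cycles coincide ⇒ equivalent

yes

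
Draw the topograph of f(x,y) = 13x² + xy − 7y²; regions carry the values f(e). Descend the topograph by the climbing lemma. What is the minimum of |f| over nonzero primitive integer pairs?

descent: ρ → (-7,13,7)  [lands on river]
river: ρ → (7,15,-5)
river: ρ → (-5,15,7)
river: ρ → (7,13,-7)
river: ρ → (-7,15,5)
river: ρ → (5,15,-7)
closes: descent 1, river 6
min |a| on river = 5

5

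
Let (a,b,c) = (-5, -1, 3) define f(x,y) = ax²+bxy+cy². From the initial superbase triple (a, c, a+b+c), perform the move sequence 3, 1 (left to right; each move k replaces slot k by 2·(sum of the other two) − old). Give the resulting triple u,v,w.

start (-5,3,-3) = (f(1,0),f(0,1),f(1,1))
replace slot 3: 2·((-5)+3) − (-3) = -1 → (-5,3,-1)
replace slot 1: 2·(3+(-1)) − (-5) = 9 → (9,3,-1)

9,3,-1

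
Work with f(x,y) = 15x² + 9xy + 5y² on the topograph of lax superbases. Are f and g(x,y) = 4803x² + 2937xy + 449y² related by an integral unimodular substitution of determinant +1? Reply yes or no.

D₁ = -219, D₂ = -219
f: flip: (15,9,5)→(5,-9,15)
f: translate: b→1 (≡-9 mod 10), so (5,-9,15)→(5,1,11)
f: reduced (well bottom): (5,1,11) with a≤c, −a<b≤a
g: flip: (4803,2937,449)→(449,-2937,4803)
g: translate: b→-243 (≡-2937 mod 898), so (449,-2937,4803)→(449,-243,33)
g: flip: (449,-243,33)→(33,243,449)
g: translate: b→-21 (≡243 mod 66), so (33,243,449)→(33,-21,5)
g: flip: (33,-21,5)→(5,21,33)
g: translate: b→1 (≡21 mod 10), so (5,21,33)→(5,1,11)
g: reduced (well bottom): (5,1,11) with a≤c, −a<b≤a
reduced forms (5, 1, 11) vs (5, 1, 11) ⇒ equivalent

yes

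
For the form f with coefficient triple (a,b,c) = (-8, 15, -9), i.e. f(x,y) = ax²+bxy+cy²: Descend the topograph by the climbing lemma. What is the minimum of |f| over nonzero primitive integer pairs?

translate: b→1 (≡-15 mod 16), so (8,-15,9)→(8,1,2)
flip: (8,1,2)→(2,-1,8)
reduced (well bottom): (2,-1,8) with a≤c, −a<b≤a
well minimum |f| = |-2| = 2 (negative-definite)

2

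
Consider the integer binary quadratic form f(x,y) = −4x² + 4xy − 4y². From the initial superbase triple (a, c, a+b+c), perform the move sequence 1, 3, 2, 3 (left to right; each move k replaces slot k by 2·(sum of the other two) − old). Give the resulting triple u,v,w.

start (-4,-4,-4) = (f(1,0),f(0,1),f(1,1))
replace slot 1: 2·((-4)+(-4)) − (-4) = -12 → (-12,-4,-4)
replace slot 3: 2·((-12)+(-4)) − (-4) = -28 → (-12,-4,-28)
replace slot 2: 2·((-12)+(-28)) − (-4) = -76 → (-12,-76,-28)
replace slot 3: 2·((-12)+(-76)) − (-28) = -148 → (-12,-76,-148)

-12,-76,-148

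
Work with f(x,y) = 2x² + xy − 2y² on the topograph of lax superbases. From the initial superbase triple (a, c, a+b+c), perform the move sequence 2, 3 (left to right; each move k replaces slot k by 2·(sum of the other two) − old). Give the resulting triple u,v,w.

start (2,-2,1) = (f(1,0),f(0,1),f(1,1))
replace slot 2: 2·(2+1) − (-2) = 8 → (2,8,1)
replace slot 3: 2·(2+8) − 1 = 19 → (2,8,19)

2,8,19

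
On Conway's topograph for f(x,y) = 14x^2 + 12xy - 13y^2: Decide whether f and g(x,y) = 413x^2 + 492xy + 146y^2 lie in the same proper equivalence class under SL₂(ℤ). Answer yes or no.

D₁ = 872, D₂ = 872
river cycle of f (length 14): (-13, 14, 13), (13, 12, -14), (-14, 16, 11), (11, 28, -2), (-2, 28, 11), (11, 16, -14), (-14, 12, 13), (13, 14, -13), (-13, 12, 14), (14, 16, -11), … (4 more)
river cycle of g (length 14): (13, 12, -14), (-14, 16, 11), (11, 28, -2), (-2, 28, 11), (11, 16, -14), (-14, 12, 13), (13, 14, -13), (-13, 12, 14), (14, 16, -11), (-11, 28, 2), … (4 more)
cycles coincide ⇒ equivalent

yes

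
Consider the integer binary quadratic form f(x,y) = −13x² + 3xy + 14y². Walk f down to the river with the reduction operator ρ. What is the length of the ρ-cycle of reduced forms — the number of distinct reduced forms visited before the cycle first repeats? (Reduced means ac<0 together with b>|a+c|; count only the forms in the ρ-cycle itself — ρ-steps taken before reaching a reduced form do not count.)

D = 737, ⌊√D⌋ = 27
river: ρ → (14,25,-2)
river: ρ → (-2,27,1)
river: ρ → (1,27,-2)
river: ρ → (-2,25,14)
river: ρ → (14,3,-13)
river: ρ → (-13,23,4)
river: ρ → (4,25,-7)
river: ρ → (-7,17,16)
river: ρ → (16,15,-8)
river: ρ → (-8,17,14)
river: ρ → (14,11,-11)
river: ρ → (-11,11,14)
river: ρ → (14,17,-8)
river: ρ → (-8,15,16)
river: ρ → (16,17,-7)
river: ρ → (-7,25,4)
river: ρ → (4,23,-13)
river: ρ → (-13,3,14)
ρ-cycle length = 18 (tail of 0 descent steps not counted)

18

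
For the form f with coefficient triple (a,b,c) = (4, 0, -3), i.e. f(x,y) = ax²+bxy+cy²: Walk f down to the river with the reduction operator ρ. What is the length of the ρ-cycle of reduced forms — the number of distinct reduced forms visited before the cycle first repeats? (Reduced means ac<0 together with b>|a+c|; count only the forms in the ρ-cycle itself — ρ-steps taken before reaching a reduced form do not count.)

D = 48, ⌊√D⌋ = 6
descent: ρ → (-3,6,1)  [lands on river]
river: ρ → (1,6,-3)
ρ-cycle length = 2 (tail of 1 descent step not counted)

2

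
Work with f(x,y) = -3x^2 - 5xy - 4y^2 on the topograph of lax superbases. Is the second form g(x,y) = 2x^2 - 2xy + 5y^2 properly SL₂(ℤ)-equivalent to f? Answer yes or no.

D₁ = -23, D₂ = -36
discriminants differ ⇒ not SL₂(ℤ)-equivalent

no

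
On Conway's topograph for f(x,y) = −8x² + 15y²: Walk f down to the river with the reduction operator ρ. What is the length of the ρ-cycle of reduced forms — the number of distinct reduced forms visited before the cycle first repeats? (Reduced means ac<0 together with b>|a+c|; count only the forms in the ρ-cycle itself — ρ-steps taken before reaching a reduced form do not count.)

D = 480, ⌊√D⌋ = 21
descent: ρ → (15,0,-8)
descent: ρ → (-8,16,7)  [lands on river]
river: ρ → (7,12,-12)
river: ρ → (-12,12,7)
river: ρ → (7,16,-8)
ρ-cycle length = 4 (tail of 2 descent steps not counted)

4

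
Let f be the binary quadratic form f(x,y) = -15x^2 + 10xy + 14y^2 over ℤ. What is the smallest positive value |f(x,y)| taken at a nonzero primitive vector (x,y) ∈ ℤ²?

river: ρ → (14,18,-11)
river: ρ → (-11,26,6)
river: ρ → (6,22,-19)
river: ρ → (-19,16,9)
river: ρ → (9,20,-15)
river: ρ → (-15,10,14)
closes: descent 0, river 6
min |a| on river = 6

6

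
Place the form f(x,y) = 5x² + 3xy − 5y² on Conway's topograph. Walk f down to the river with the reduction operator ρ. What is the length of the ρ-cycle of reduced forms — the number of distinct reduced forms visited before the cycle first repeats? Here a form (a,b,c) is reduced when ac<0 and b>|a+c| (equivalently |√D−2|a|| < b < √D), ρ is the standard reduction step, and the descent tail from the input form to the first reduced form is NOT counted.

D = 109, ⌊√D⌋ = 10
river: ρ → (-5,7,3)
river: ρ → (3,5,-7)
river: ρ → (-7,9,1)
river: ρ → (1,9,-7)
river: ρ → (-7,5,3)
river: ρ → (3,7,-5)
river: ρ → (-5,3,5)
river: ρ → (5,7,-3)
river: ρ → (-3,5,7)
river: ρ → (7,9,-1)
river: ρ → (-1,9,7)
river: ρ → (7,5,-3)
river: ρ → (-3,7,5)
river: ρ → (5,3,-5)
ρ-cycle length = 14 (tail of 0 descent steps not counted)

14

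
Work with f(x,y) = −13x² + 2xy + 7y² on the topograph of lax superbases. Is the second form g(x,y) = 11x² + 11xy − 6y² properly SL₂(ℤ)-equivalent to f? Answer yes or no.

D₁ = 368, D₂ = 385
discriminants differ ⇒ not SL₂(ℤ)-equivalent

no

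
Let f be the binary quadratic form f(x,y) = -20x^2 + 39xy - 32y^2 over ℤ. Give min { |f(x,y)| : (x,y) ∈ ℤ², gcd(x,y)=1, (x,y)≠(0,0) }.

translate: b→1 (≡-39 mod 40), so (20,-39,32)→(20,1,13)
flip: (20,1,13)→(13,-1,20)
reduced (well bottom): (13,-1,20) with a≤c, −a<b≤a
well minimum |f| = |-13| = 13 (negative-definite)

13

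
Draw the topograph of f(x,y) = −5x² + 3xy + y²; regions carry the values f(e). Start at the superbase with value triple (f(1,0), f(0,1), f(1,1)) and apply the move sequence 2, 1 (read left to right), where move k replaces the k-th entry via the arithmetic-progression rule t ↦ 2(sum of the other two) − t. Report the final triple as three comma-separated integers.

start (-5,1,-1) = (f(1,0),f(0,1),f(1,1))
replace slot 2: 2·((-5)+(-1)) − 1 = -13 → (-5,-13,-1)
replace slot 1: 2·((-13)+(-1)) − (-5) = -23 → (-23,-13,-1)

-23,-13,-1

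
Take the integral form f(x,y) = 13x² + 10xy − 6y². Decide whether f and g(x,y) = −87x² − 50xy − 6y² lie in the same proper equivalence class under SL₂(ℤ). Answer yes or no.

D₁ = 412, D₂ = 412
river cycle of f (length 12): (-6, 14, 9), (9, 4, -11), (-11, 18, 2), (2, 18, -11), (-11, 4, 9), (9, 14, -6), (-6, 10, 13), (13, 16, -3), (-3, 20, 1), (1, 20, -3), … (2 more)
river cycle of g (length 12): (-6, 14, 9), (9, 4, -11), (-11, 18, 2), (2, 18, -11), (-11, 4, 9), (9, 14, -6), (-6, 10, 13), (13, 16, -3), (-3, 20, 1), (1, 20, -3), … (2 more)
cycles coincide ⇒ equivalent

yes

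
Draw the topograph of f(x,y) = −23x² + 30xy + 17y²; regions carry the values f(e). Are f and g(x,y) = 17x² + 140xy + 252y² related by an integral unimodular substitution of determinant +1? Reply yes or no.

D₁ = 2464, D₂ = 2464
river cycle of f (length 14): (17, 38, -15), (-15, 22, 33), (33, 44, -4), (-4, 44, 33), (33, 22, -15), (-15, 38, 17), (17, 30, -23), (-23, 16, 24), (24, 32, -15), (-15, 28, 28), … (4 more)
river cycle of g (length 14): (17, 38, -15), (-15, 22, 33), (33, 44, -4), (-4, 44, 33), (33, 22, -15), (-15, 38, 17), (17, 30, -23), (-23, 16, 24), (24, 32, -15), (-15, 28, 28), … (4 more)
cycles coincide ⇒ equivalent

yes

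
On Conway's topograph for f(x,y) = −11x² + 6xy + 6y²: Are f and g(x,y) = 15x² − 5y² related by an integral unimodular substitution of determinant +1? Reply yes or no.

D₁ = 300, D₂ = 300
river cycle of f (length 4): (6, 6, -11), (-11, 16, 1), (1, 16, -11), (-11, 6, 6)
river cycle of g (length 2): (-5, 10, 10), (10, 10, -5)
cycles differ ⇒ inequivalent

no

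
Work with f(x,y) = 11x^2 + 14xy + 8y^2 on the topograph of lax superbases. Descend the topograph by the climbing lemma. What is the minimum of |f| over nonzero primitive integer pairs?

translate: b→-8 (≡14 mod 22), so (11,14,8)→(11,-8,5)
flip: (11,-8,5)→(5,8,11)
translate: b→-2 (≡8 mod 10), so (5,8,11)→(5,-2,8)
reduced (well bottom): (5,-2,8) with a≤c, −a<b≤a
well minimum = a = 5

5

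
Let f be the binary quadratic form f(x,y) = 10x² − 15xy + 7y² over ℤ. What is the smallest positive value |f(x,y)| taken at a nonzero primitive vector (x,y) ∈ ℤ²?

translate: b→5 (≡-15 mod 20), so (10,-15,7)→(10,5,2)
flip: (10,5,2)→(2,-5,10)
translate: b→-1 (≡-5 mod 4), so (2,-5,10)→(2,-1,7)
reduced (well bottom): (2,-1,7) with a≤c, −a<b≤a
well minimum = a = 2

2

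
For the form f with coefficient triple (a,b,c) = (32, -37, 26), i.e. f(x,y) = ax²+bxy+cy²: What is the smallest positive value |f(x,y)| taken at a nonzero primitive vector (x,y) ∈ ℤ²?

translate: b→27 (≡-37 mod 64), so (32,-37,26)→(32,27,21)
flip: (32,27,21)→(21,-27,32)
translate: b→15 (≡-27 mod 42), so (21,-27,32)→(21,15,26)
reduced (well bottom): (21,15,26) with a≤c, −a<b≤a
well minimum = a = 21

21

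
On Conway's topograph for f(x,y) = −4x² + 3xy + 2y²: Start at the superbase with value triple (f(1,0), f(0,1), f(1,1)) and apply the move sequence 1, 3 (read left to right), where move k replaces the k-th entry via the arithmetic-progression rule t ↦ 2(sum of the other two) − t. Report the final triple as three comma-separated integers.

start (-4,2,1) = (f(1,0),f(0,1),f(1,1))
replace slot 1: 2·(2+1) − (-4) = 10 → (10,2,1)
replace slot 3: 2·(10+2) − 1 = 23 → (10,2,23)

10,2,23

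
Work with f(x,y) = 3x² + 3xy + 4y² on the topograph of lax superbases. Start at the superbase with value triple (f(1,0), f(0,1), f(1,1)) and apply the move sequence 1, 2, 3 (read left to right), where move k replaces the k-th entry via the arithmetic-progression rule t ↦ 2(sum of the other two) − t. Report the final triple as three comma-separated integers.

start (3,4,10) = (f(1,0),f(0,1),f(1,1))
replace slot 1: 2·(4+10) − 3 = 25 → (25,4,10)
replace slot 2: 2·(25+10) − 4 = 66 → (25,66,10)
replace slot 3: 2·(25+66) − 10 = 172 → (25,66,172)

25,66,172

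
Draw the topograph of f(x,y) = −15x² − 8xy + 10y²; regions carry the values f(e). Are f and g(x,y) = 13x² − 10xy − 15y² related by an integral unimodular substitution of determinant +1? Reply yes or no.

D₁ = 664, D₂ = 880
discriminants differ ⇒ not SL₂(ℤ)-equivalent

no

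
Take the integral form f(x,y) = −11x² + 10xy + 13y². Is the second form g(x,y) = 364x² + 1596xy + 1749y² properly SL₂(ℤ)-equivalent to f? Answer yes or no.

D₁ = 672, D₂ = 672
river cycle of f (length 6): (13, 16, -8), (-8, 16, 13), (13, 10, -11), (-11, 12, 12), (12, 12, -11), (-11, 10, 13)
river cycle of g (length 6): (13, 16, -8), (-8, 16, 13), (13, 10, -11), (-11, 12, 12), (12, 12, -11), (-11, 10, 13)
cycles coincide ⇒ equivalent

yes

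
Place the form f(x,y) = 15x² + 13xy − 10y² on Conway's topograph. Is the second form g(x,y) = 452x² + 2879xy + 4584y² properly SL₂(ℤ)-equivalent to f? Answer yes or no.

D₁ = 769, D₂ = 769
river cycle of f (length 70): (-10, 27, 1), (1, 27, -10), (-10, 13, 15), (15, 17, -8), (-8, 15, 17), (17, 19, -6), (-6, 17, 20), (20, 23, -3), (-3, 25, 12), (12, 23, -5), … (60 more)
river cycle of g (length 70): (15, 13, -10), (-10, 27, 1), (1, 27, -10), (-10, 13, 15), (15, 17, -8), (-8, 15, 17), (17, 19, -6), (-6, 17, 20), (20, 23, -3), (-3, 25, 12), … (60 more)
cycles coincide ⇒ equivalent

yes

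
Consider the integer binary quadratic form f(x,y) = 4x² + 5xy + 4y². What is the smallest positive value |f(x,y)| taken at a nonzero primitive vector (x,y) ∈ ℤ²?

translate: b→-3 (≡5 mod 8), so (4,5,4)→(4,-3,3)
flip: (4,-3,3)→(3,3,4)
reduced (well bottom): (3,3,4) with a≤c, −a<b≤a
well minimum = a = 3

3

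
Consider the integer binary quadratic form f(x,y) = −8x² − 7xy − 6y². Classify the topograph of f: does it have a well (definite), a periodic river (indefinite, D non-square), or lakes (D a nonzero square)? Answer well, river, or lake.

D = b²−4ac = (-7)² − 4·(-8)·(-6) = -143
D < 0 ⇒ definite ⇒ every region one sign ⇒ single well

well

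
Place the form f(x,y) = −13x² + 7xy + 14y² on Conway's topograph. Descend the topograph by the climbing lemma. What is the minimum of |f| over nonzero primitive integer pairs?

river: ρ → (14,21,-6)
river: ρ → (-6,27,2)
river: ρ → (2,25,-19)
river: ρ → (-19,13,8)
river: ρ → (8,19,-13)
river: ρ → (-13,7,14)
closes: descent 0, river 6
min |a| on river = 2

2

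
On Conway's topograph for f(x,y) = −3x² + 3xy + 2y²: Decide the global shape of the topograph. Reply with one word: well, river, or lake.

D = b²−4ac = 3² − 4·(-3)·2 = 33
D > 0 non-square ⇒ indefinite ⇒ periodic river

river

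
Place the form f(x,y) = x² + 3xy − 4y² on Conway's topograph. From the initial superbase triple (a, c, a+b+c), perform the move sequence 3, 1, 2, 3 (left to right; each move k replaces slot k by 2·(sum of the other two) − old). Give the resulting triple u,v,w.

start (1,-4,0) = (f(1,0),f(0,1),f(1,1))
replace slot 3: 2·(1+(-4)) − 0 = -6 → (1,-4,-6)
replace slot 1: 2·((-4)+(-6)) − 1 = -21 → (-21,-4,-6)
replace slot 2: 2·((-21)+(-6)) − (-4) = -50 → (-21,-50,-6)
replace slot 3: 2·((-21)+(-50)) − (-6) = -136 → (-21,-50,-136)

-21,-50,-136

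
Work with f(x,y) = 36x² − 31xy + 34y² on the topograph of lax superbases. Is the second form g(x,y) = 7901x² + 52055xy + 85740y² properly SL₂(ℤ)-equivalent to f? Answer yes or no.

D₁ = -3935, D₂ = -3935
f: flip: (36,-31,34)→(34,31,36)
f: reduced (well bottom): (34,31,36) with a≤c, −a<b≤a
g: translate: b→4649 (≡52055 mod 15802), so (7901,52055,85740)→(7901,4649,684)
g: flip: (7901,4649,684)→(684,-4649,7901)
g: translate: b→-545 (≡-4649 mod 1368), so (684,-4649,7901)→(684,-545,110)
g: flip: (684,-545,110)→(110,545,684)
g: translate: b→105 (≡545 mod 220), so (110,545,684)→(110,105,34)
g: flip: (110,105,34)→(34,-105,110)
g: translate: b→31 (≡-105 mod 68), so (34,-105,110)→(34,31,36)
g: reduced (well bottom): (34,31,36) with a≤c, −a<b≤a
reduced forms (34, 31, 36) vs (34, 31, 36) ⇒ equivalent

yes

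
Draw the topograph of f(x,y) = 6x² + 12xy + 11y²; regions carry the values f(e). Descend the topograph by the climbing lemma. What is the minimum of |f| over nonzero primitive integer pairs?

translate: b→0 (≡12 mod 12), so (6,12,11)→(6,0,5)
flip: (6,0,5)→(5,0,6)
reduced (well bottom): (5,0,6) with a≤c, −a<b≤a
well minimum = a = 5

5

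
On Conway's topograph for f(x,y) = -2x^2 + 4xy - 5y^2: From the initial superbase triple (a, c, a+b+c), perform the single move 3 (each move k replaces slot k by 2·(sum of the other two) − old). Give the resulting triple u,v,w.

start (-2,-5,-3) = (f(1,0),f(0,1),f(1,1))
replace slot 3: 2·((-2)+(-5)) − (-3) = -11 → (-2,-5,-11)

-2,-5,-11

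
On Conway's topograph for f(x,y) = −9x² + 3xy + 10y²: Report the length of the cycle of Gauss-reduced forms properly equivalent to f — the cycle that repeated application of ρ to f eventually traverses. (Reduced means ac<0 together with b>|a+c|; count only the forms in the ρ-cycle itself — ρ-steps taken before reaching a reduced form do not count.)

D = 369, ⌊√D⌋ = 19
river: ρ → (10,17,-2)
river: ρ → (-2,19,1)
river: ρ → (1,19,-2)
river: ρ → (-2,17,10)
river: ρ → (10,3,-9)
river: ρ → (-9,15,4)
river: ρ → (4,17,-5)
river: ρ → (-5,13,10)
river: ρ → (10,7,-8)
river: ρ → (-8,9,9)
river: ρ → (9,9,-8)
river: ρ → (-8,7,10)
river: ρ → (10,13,-5)
river: ρ → (-5,17,4)
river: ρ → (4,15,-9)
river: ρ → (-9,3,10)
ρ-cycle length = 16 (tail of 0 descent steps not counted)

16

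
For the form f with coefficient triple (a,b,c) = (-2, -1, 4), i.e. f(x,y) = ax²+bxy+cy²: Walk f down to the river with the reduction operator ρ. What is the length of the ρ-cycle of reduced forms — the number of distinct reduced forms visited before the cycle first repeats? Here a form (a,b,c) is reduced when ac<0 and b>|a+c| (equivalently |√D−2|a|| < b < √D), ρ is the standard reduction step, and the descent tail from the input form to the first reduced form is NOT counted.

D = 33, ⌊√D⌋ = 5
descent: ρ → (4,1,-2)
descent: ρ → (-2,3,3)  [lands on river]
river: ρ → (3,3,-2)
river: ρ → (-2,5,1)
river: ρ → (1,5,-2)
ρ-cycle length = 4 (tail of 2 descent steps not counted)

4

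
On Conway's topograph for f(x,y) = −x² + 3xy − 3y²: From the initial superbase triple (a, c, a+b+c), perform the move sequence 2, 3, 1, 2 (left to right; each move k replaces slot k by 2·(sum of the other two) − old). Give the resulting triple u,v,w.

start (-1,-3,-1) = (f(1,0),f(0,1),f(1,1))
replace slot 2: 2·((-1)+(-1)) − (-3) = -1 → (-1,-1,-1)
replace slot 3: 2·((-1)+(-1)) − (-1) = -3 → (-1,-1,-3)
replace slot 1: 2·((-1)+(-3)) − (-1) = -7 → (-7,-1,-3)
replace slot 2: 2·((-7)+(-3)) − (-1) = -19 → (-7,-19,-3)

-7,-19,-3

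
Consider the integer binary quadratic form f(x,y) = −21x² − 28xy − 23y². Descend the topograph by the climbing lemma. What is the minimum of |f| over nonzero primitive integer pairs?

translate: b→-14 (≡28 mod 42), so (21,28,23)→(21,-14,16)
flip: (21,-14,16)→(16,14,21)
reduced (well bottom): (16,14,21) with a≤c, −a<b≤a
well minimum |f| = |-16| = 16 (negative-definite)

16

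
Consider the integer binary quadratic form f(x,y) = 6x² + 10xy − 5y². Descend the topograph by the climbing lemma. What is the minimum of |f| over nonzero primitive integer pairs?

river: ρ → (-5,10,6)
river: ρ → (6,14,-1)
river: ρ → (-1,14,6)
river: ρ → (6,10,-5)
closes: descent 0, river 4
min |a| on river = 1

1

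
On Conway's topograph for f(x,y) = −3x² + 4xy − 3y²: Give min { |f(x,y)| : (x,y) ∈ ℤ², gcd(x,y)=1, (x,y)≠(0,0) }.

translate: b→2 (≡-4 mod 6), so (3,-4,3)→(3,2,2)
flip: (3,2,2)→(2,-2,3)
translate: b→2 (≡-2 mod 4), so (2,-2,3)→(2,2,3)
reduced (well bottom): (2,2,3) with a≤c, −a<b≤a
well minimum |f| = |-2| = 2 (negative-definite)

2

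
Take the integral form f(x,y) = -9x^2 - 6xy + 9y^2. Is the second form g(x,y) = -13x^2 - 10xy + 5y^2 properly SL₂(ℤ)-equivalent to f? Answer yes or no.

D₁ = 360, D₂ = 360
river cycle of f (length 6): (9, 6, -9), (-9, 12, 6), (6, 12, -9), (-9, 6, 9), (9, 12, -6), (-6, 12, 9)
river cycle of g (length 4): (5, 10, -13), (-13, 16, 2), (2, 16, -13), (-13, 10, 5)
cycles differ ⇒ inequivalent

no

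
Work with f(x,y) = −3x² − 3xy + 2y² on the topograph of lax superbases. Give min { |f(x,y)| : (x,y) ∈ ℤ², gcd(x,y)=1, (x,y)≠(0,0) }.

descent: ρ → (2,3,-3)  [lands on river]
river: ρ → (-3,3,2)
river: ρ → (2,5,-1)
river: ρ → (-1,5,2)
closes: descent 1, river 4
min |a| on river = 1

1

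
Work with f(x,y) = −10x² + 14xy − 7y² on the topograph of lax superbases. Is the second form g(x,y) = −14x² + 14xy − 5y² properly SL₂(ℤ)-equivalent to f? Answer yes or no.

D₁ = -84, D₂ = -84
f is negative-definite; reduce −f:
−f: translate: b→6 (≡-14 mod 20), so (10,-14,7)→(10,6,3)
−f: flip: (10,6,3)→(3,-6,10)
−f: translate: b→0 (≡-6 mod 6), so (3,-6,10)→(3,0,7)
−f: reduced (well bottom): (3,0,7) with a≤c, −a<b≤a
flip sign back: reduced form of f is (-3,0,-7)
g is negative-definite; reduce −g:
−g: translate: b→14 (≡-14 mod 28), so (14,-14,5)→(14,14,5)
−g: flip: (14,14,5)→(5,-14,14)
−g: translate: b→-4 (≡-14 mod 10), so (5,-14,14)→(5,-4,5)
−g: flip: (5,-4,5)→(5,4,5)
−g: reduced (well bottom): (5,4,5) with a≤c, −a<b≤a
flip sign back: reduced form of g is (-5,-4,-5)
reduced forms (-3, 0, -7) vs (-5, -4, -5) ⇒ inequivalent

no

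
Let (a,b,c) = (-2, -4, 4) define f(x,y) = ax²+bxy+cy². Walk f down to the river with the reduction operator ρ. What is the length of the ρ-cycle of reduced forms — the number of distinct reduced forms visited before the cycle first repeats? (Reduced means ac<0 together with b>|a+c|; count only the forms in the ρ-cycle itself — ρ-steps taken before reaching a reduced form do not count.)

D = 48, ⌊√D⌋ = 6
descent: ρ → (4,4,-2)  [lands on river]
river: ρ → (-2,4,4)
ρ-cycle length = 2 (tail of 1 descent step not counted)

2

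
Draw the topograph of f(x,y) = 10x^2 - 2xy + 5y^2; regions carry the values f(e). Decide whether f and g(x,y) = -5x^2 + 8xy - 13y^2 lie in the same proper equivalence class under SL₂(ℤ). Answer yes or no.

D₁ = -196, D₂ = -196
f: flip: (10,-2,5)→(5,2,10)
f: reduced (well bottom): (5,2,10) with a≤c, −a<b≤a
g is negative-definite; reduce −g:
−g: translate: b→2 (≡-8 mod 10), so (5,-8,13)→(5,2,10)
−g: reduced (well bottom): (5,2,10) with a≤c, −a<b≤a
flip sign back: reduced form of g is (-5,-2,-10)
reduced forms (5, 2, 10) vs (-5, -2, -10) ⇒ inequivalent

no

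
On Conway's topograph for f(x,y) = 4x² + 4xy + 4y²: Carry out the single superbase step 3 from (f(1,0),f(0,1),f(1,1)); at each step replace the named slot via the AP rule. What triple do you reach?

start (4,4,12) = (f(1,0),f(0,1),f(1,1))
replace slot 3: 2·(4+4) − 12 = 4 → (4,4,4)

4,4,4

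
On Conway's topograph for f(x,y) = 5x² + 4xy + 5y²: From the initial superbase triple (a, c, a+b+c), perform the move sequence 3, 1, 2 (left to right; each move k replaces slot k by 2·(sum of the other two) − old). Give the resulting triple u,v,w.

start (5,5,14) = (f(1,0),f(0,1),f(1,1))
replace slot 3: 2·(5+5) − 14 = 6 → (5,5,6)
replace slot 1: 2·(5+6) − 5 = 17 → (17,5,6)
replace slot 2: 2·(17+6) − 5 = 41 → (17,41,6)

17,41,6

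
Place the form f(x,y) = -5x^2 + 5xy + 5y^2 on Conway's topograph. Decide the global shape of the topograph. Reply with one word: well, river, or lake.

D = b²−4ac = 5² − 4·(-5)·5 = 125
D > 0 non-square ⇒ indefinite ⇒ periodic river

river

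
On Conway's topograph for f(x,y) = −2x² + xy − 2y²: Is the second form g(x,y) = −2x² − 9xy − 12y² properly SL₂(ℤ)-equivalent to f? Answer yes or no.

D₁ = -15, D₂ = -15
f is negative-definite; reduce −f:
−f: flip: (2,-1,2)→(2,1,2)
−f: reduced (well bottom): (2,1,2) with a≤c, −a<b≤a
flip sign back: reduced form of f is (-2,-1,-2)
g is negative-definite; reduce −g:
−g: translate: b→1 (≡9 mod 4), so (2,9,12)→(2,1,2)
−g: reduced (well bottom): (2,1,2) with a≤c, −a<b≤a
flip sign back: reduced form of g is (-2,-1,-2)
reduced forms (-2, -1, -2) vs (-2, -1, -2) ⇒ equivalent

yes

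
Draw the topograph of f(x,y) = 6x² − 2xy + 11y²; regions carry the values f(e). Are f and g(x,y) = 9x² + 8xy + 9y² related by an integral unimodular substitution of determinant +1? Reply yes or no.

D₁ = -260, D₂ = -260
f: reduced (well bottom): (6,-2,11) with a≤c, −a<b≤a
g: reduced (well bottom): (9,8,9) with a≤c, −a<b≤a
reduced forms (6, -2, 11) vs (9, 8, 9) ⇒ inequivalent

no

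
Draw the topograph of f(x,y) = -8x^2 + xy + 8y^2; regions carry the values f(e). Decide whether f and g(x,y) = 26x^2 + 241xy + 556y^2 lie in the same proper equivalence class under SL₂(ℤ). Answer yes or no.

D₁ = 257, D₂ = 257
river cycle of f (length 6): (8, 15, -1), (-1, 15, 8), (8, 1, -8), (-8, 15, 1), (1, 15, -8), (-8, 1, 8)
river cycle of g (length 6): (1, 15, -8), (-8, 1, 8), (8, 15, -1), (-1, 15, 8), (8, 1, -8), (-8, 15, 1)
cycles coincide ⇒ equivalent

yes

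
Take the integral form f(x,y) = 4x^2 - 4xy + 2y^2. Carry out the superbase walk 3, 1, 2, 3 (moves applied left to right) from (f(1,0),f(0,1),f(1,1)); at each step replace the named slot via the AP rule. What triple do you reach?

start (4,2,2) = (f(1,0),f(0,1),f(1,1))
replace slot 3: 2·(4+2) − 2 = 10 → (4,2,10)
replace slot 1: 2·(2+10) − 4 = 20 → (20,2,10)
replace slot 2: 2·(20+10) − 2 = 58 → (20,58,10)
replace slot 3: 2·(20+58) − 10 = 146 → (20,58,146)

20,58,146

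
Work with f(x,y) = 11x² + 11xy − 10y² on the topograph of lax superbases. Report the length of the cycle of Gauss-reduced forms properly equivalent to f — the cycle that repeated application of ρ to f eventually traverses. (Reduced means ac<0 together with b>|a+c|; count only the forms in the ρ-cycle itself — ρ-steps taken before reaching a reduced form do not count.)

D = 561, ⌊√D⌋ = 23
river: ρ → (-10,9,12)
river: ρ → (12,15,-7)
river: ρ → (-7,13,14)
river: ρ → (14,15,-6)
river: ρ → (-6,21,5)
river: ρ → (5,19,-10)
river: ρ → (-10,21,3)
river: ρ → (3,21,-10)
river: ρ → (-10,19,5)
river: ρ → (5,21,-6)
river: ρ → (-6,15,14)
river: ρ → (14,13,-7)
river: ρ → (-7,15,12)
river: ρ → (12,9,-10)
river: ρ → (-10,11,11)
river: ρ → (11,11,-10)
ρ-cycle length = 16 (tail of 0 descent steps not counted)

16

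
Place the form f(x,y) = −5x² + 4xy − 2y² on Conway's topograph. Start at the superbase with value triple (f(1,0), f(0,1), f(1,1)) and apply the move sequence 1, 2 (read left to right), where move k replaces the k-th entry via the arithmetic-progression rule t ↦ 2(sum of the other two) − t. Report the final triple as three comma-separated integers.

start (-5,-2,-3) = (f(1,0),f(0,1),f(1,1))
replace slot 1: 2·((-2)+(-3)) − (-5) = -5 → (-5,-2,-3)
replace slot 2: 2·((-5)+(-3)) − (-2) = -14 → (-5,-14,-3)

-5,-14,-3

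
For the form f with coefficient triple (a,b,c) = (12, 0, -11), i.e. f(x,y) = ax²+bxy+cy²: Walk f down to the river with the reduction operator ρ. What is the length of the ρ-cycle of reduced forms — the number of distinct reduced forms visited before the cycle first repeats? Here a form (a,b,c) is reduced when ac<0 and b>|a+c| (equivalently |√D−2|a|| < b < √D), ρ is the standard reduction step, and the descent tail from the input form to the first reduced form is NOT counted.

D = 528, ⌊√D⌋ = 22
descent: ρ → (-11,22,1)  [lands on river]
river: ρ → (1,22,-11)
ρ-cycle length = 2 (tail of 1 descent step not counted)

2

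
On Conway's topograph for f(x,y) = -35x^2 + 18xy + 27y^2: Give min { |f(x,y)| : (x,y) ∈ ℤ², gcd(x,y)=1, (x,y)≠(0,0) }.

river: ρ → (27,36,-26)
river: ρ → (-26,16,37)
river: ρ → (37,58,-5)
river: ρ → (-5,62,13)
river: ρ → (13,42,-45)
river: ρ → (-45,48,10)
river: ρ → (10,52,-35)
river: ρ → (-35,18,27)
closes: descent 0, river 8
min |a| on river = 5

5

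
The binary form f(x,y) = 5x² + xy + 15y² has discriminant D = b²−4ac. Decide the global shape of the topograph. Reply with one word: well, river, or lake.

D = b²−4ac = 1² − 4·5·15 = -299
D < 0 ⇒ definite ⇒ every region one sign ⇒ single well

well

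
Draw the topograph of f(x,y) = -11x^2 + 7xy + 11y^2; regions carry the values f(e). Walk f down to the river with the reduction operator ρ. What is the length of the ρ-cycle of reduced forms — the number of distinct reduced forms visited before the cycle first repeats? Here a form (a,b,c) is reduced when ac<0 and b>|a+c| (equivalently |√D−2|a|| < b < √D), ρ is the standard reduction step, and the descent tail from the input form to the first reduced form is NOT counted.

D = 533, ⌊√D⌋ = 23
river: ρ → (11,15,-7)
river: ρ → (-7,13,13)
river: ρ → (13,13,-7)
river: ρ → (-7,15,11)
river: ρ → (11,7,-11)
river: ρ → (-11,15,7)
river: ρ → (7,13,-13)
river: ρ → (-13,13,7)
river: ρ → (7,15,-11)
river: ρ → (-11,7,11)
ρ-cycle length = 10 (tail of 0 descent steps not counted)

10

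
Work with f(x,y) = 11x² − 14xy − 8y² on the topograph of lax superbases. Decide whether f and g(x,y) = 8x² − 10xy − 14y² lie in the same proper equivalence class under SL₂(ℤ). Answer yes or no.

D₁ = 548, D₂ = 548
river cycle of f (length 18): (-8, 14, 11), (11, 8, -11), (-11, 14, 8), (8, 18, -7), (-7, 10, 16), (16, 22, -1), (-1, 22, 16), (16, 10, -7), (-7, 18, 8), (8, 14, -11), … (8 more)
river cycle of g (length 14): (-14, 10, 8), (8, 22, -2), (-2, 22, 8), (8, 10, -14), (-14, 18, 4), (4, 22, -4), (-4, 18, 14), (14, 10, -8), (-8, 22, 2), (2, 22, -8), … (4 more)
cycles differ ⇒ inequivalent

no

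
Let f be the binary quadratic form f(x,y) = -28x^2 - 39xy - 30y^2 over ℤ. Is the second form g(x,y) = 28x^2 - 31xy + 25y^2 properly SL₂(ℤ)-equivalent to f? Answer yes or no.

D₁ = -1839, D₂ = -1839
f is negative-definite; reduce −f:
−f: translate: b→-17 (≡39 mod 56), so (28,39,30)→(28,-17,19)
−f: flip: (28,-17,19)→(19,17,28)
−f: reduced (well bottom): (19,17,28) with a≤c, −a<b≤a
flip sign back: reduced form of f is (-19,-17,-28)
g: translate: b→25 (≡-31 mod 56), so (28,-31,25)→(28,25,22)
g: flip: (28,25,22)→(22,-25,28)
g: translate: b→19 (≡-25 mod 44), so (22,-25,28)→(22,19,25)
g: reduced (well bottom): (22,19,25) with a≤c, −a<b≤a
reduced forms (-19, -17, -28) vs (22, 19, 25) ⇒ inequivalent

no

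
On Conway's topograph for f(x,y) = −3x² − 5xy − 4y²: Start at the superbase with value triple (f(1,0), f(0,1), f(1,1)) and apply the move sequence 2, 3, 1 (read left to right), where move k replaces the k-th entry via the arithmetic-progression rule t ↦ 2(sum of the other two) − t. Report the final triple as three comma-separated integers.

start (-3,-4,-12) = (f(1,0),f(0,1),f(1,1))
replace slot 2: 2·((-3)+(-12)) − (-4) = -26 → (-3,-26,-12)
replace slot 3: 2·((-3)+(-26)) − (-12) = -46 → (-3,-26,-46)
replace slot 1: 2·((-26)+(-46)) − (-3) = -141 → (-141,-26,-46)

-141,-26,-46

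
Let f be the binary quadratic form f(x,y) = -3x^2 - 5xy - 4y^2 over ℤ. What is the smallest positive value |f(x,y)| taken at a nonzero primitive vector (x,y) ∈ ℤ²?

translate: b→-1 (≡5 mod 6), so (3,5,4)→(3,-1,2)
flip: (3,-1,2)→(2,1,3)
reduced (well bottom): (2,1,3) with a≤c, −a<b≤a
well minimum |f| = |-2| = 2 (negative-definite)

2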